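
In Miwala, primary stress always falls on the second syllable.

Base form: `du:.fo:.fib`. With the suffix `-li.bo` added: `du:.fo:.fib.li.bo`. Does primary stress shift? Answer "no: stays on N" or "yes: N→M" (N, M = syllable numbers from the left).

Base `du:.fo:.fib` (3 syllables):
  The word has 3 syllables; the second syllable is syllable 2 (fo:).
  → primary stress on syllable 2.
Suffixed `du:.fo:.fib.li.bo` (5 syllables):
  The word has 5 syllables; the second syllable is syllable 2 (fo:).
  → primary stress on syllable 2.

no: stays on 2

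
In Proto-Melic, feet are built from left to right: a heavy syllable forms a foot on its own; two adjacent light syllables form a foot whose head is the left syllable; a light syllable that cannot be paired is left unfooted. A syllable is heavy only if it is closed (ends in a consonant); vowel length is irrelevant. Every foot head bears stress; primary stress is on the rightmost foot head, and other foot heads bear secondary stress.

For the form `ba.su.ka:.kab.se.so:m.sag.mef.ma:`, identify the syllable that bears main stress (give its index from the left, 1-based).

Weights: 1 ba L, 2 su L, 3 ka: L, 4 kab H, 5 se L, 6 so:m H, 7 sag H, 8 mef H, 9 ma: L.
Parse left to right (heavy = foot alone; LL = one foot; stranded L unfooted): (ˈba.su) ka: (ˈkab) se (ˈso:m) (ˈsag) (ˈmef) ma:.
Foot heads: 1, 4, 6, 7, 8.
Primary stress on the rightmost head = syllable 8.
Primary stress: syllable 8 → ba.su.ka:.kab.se.so:m.sag.ˈmef.ma:.

8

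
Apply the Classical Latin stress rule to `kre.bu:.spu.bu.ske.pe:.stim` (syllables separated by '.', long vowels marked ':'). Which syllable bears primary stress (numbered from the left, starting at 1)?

6

Classical Latin: stress the penult if heavy (long vowel or closed), else the antepenult.
Weights: 5 ske L, 6 pe: H, 7 stim H.
The penult (syllable 6, pe:) is heavy, so it takes stress.
Stress on syllable 6: kre.bu:.spu.bu.ske.ˈpe:.stim.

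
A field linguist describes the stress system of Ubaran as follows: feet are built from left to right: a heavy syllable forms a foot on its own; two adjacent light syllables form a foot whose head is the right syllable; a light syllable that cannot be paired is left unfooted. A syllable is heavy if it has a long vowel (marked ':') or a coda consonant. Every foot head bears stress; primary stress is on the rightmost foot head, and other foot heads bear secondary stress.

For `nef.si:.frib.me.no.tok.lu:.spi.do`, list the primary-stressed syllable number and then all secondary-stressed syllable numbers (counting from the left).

primary 9, secondary 1, 2, 3, 5, 6, 7

Weights: 1 nef H, 2 si: H, 3 frib H, 4 me L, 5 no L, 6 tok H, 7 lu: H, 8 spi L, 9 do L.
Parse left to right (heavy = foot alone; LL = one foot; stranded L unfooted): (ˈnef) (ˈsi:) (ˈfrib) (me.ˈno) (ˈtok) (ˈlu:) (spi.ˈdo).
Foot heads: 1, 2, 3, 5, 6, 7, 9.
Primary stress on the rightmost head = syllable 9.
Secondary stress on 1, 2, 3, 5, 6, 7: ˌnef.ˌsi:.ˌfrib.me.ˌno.ˌtok.ˌlu:.spi.ˈdo.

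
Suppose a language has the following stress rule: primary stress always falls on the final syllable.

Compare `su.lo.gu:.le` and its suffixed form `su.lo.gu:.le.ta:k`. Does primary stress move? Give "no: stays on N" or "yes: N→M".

yes: 4→5

Base `su.lo.gu:.le` (4 syllables):
  The word has 4 syllables; the final syllable is syllable 4 (le).
  → primary stress on syllable 4.
Suffixed `su.lo.gu:.le.ta:k` (5 syllables):
  The word has 5 syllables; the final syllable is syllable 5 (ta:k).
  → primary stress on syllable 5.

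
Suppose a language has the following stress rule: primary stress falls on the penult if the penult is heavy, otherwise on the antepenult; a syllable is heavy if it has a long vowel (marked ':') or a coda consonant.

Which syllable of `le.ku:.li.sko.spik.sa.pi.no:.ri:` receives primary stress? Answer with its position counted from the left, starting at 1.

Weights: 7 pi L, 8 no: H, 9 ri: H.
The penult (syllable 8, no:) is heavy, so it takes stress.
Primary stress: syllable 8 → le.ku:.li.sko.spik.sa.pi.ˈno:.ri:.

8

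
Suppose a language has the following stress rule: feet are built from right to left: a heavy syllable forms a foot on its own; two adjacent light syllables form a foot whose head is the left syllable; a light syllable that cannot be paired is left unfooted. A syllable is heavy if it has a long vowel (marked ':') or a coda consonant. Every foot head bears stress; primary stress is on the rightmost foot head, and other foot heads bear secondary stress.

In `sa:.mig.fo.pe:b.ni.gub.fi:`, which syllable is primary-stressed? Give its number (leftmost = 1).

7

Weights: 1 sa: H, 2 mig H, 3 fo L, 4 pe:b H, 5 ni L, 6 gub H, 7 fi: H.
Parse right to left (heavy = foot alone; LL = one foot; stranded L unfooted): (ˈsa:) (ˈmig) fo (ˈpe:b) ni (ˈgub) (ˈfi:).
Foot heads: 1, 2, 4, 6, 7.
Primary stress on the rightmost head = syllable 7.
Primary stress: syllable 7 → sa:.mig.fo.pe:b.ni.gub.ˈfi:.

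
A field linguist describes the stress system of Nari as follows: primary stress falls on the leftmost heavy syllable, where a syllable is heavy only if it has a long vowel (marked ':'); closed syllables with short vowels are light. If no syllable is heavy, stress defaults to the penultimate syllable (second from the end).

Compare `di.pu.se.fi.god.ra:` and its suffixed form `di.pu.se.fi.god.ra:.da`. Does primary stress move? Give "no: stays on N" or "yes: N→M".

Base `di.pu.se.fi.god.ra:` (6 syllables):
  Weights: 1 di L, 2 pu L, 3 se L, 4 fi L, 5 god L, 6 ra: H.
  Heavy syllables in the domain: 6. The leftmost is syllable 6 (ra:).
  → primary stress on syllable 6.
Suffixed `di.pu.se.fi.god.ra:.da` (7 syllables):
  Weights: 1 di L, 2 pu L, 3 se L, 4 fi L, 5 god L, 6 ra: H, 7 da L.
  Heavy syllables in the domain: 6. The leftmost is syllable 6 (ra:).
  → primary stress on syllable 6.

no: stays on 6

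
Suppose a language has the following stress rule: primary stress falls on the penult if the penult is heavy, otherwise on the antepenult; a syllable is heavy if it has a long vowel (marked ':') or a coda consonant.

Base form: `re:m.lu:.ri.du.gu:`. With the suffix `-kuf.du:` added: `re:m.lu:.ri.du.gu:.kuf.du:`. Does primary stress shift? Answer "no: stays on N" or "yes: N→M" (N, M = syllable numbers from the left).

Base `re:m.lu:.ri.du.gu:` (5 syllables):
  Weights: 3 ri L, 4 du L, 5 gu: H.
  The penult (syllable 4, du) is light, so stress falls on the antepenult (syllable 3, ri).
  → primary stress on syllable 3.
Suffixed `re:m.lu:.ri.du.gu:.kuf.du:` (7 syllables):
  Weights: 5 gu: H, 6 kuf H, 7 du: H.
  The penult (syllable 6, kuf) is heavy, so it takes stress.
  → primary stress on syllable 6.

yes: 3→6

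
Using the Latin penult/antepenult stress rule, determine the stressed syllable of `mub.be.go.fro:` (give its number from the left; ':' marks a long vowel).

Classical Latin: stress the penult if heavy (long vowel or closed), else the antepenult.
Weights: 2 be L, 3 go L, 4 fro: H.
The penult (syllable 3, go) is light, so stress falls on the antepenult (syllable 2, be).
Stress on syllable 2: mub.ˈbe.go.fro:.

2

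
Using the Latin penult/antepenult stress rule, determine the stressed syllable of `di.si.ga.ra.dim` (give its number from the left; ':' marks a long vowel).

Classical Latin: stress the penult if heavy (long vowel or closed), else the antepenult.
Weights: 3 ga L, 4 ra L, 5 dim H.
The penult (syllable 4, ra) is light, so stress falls on the antepenult (syllable 3, ga).
Stress on syllable 3: di.si.ˈga.ra.dim.

3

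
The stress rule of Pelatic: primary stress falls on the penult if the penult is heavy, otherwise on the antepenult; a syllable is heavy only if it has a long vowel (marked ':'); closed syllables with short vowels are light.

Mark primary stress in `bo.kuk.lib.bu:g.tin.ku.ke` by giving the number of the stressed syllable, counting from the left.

5

Weights: 5 tin L, 6 ku L, 7 ke L.
The penult (syllable 6, ku) is light, so stress falls on the antepenult (syllable 5, tin).
Primary stress: syllable 5 → bo.kuk.lib.bu:g.ˈtin.ku.ke.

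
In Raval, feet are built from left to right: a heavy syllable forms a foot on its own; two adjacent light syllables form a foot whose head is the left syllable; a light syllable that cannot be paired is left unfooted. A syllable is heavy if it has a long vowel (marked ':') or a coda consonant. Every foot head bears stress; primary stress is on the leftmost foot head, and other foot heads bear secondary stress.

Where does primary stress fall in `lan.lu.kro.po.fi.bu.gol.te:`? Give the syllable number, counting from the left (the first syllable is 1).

1

Weights: 1 lan H, 2 lu L, 3 kro L, 4 po L, 5 fi L, 6 bu L, 7 gol H, 8 te: H.
Parse left to right (heavy = foot alone; LL = one foot; stranded L unfooted): (ˈlan) (ˈlu.kro) (ˈpo.fi) bu (ˈgol) (ˈte:).
Foot heads: 1, 2, 4, 7, 8.
Primary stress on the leftmost head = syllable 1.
Primary stress: syllable 1 → ˈlan.lu.kro.po.fi.bu.gol.te:.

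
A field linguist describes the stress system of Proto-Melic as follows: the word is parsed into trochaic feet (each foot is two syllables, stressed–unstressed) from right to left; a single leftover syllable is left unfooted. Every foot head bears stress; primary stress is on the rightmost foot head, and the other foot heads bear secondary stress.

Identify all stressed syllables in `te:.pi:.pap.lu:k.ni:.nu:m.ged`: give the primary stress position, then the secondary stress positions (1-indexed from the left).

Parse right to left into trochaic (ˈσσ) feet: te: (ˈpi:.pap) (ˈlu:k.ni:) (ˈnu:m.ged). Syllable 1 is left unfooted.
Foot heads (stressed positions): 2, 4, 6.
End Rule Rightmost: primary stress on the rightmost head = syllable 6.
Secondary stress on 2, 4: te:.ˌpi:.pap.ˌlu:k.ni:.ˈnu:m.ged.

primary 6, secondary 2, 4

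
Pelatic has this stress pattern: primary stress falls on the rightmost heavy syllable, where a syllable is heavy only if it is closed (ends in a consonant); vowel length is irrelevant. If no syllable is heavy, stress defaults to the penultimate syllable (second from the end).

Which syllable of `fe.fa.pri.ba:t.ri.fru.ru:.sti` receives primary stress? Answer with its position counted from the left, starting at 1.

4

Weights: 1 fe L, 2 fa L, 3 pri L, 4 ba:t H, 5 ri L, 6 fru L, 7 ru: L, 8 sti L.
Heavy syllables in the domain: 4. The rightmost is syllable 4 (ba:t).
Primary stress: syllable 4 → fe.fa.pri.ˈba:t.ri.fru.ru:.sti.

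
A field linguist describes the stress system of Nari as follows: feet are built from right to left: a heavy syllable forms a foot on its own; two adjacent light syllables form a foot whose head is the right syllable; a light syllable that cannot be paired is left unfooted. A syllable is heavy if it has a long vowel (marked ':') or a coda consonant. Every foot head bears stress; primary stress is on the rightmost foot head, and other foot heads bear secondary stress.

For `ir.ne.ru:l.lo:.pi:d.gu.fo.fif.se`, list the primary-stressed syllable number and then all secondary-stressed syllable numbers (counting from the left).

primary 8, secondary 1, 3, 4, 5, 7

Weights: 1 ir H, 2 ne L, 3 ru:l H, 4 lo: H, 5 pi:d H, 6 gu L, 7 fo L, 8 fif H, 9 se L.
Parse right to left (heavy = foot alone; LL = one foot; stranded L unfooted): (ˈir) ne (ˈru:l) (ˈlo:) (ˈpi:d) (gu.ˈfo) (ˈfif) se.
Foot heads: 1, 3, 4, 5, 7, 8.
Primary stress on the rightmost head = syllable 8.
Secondary stress on 1, 3, 4, 5, 7: ˌir.ne.ˌru:l.ˌlo:.ˌpi:d.gu.ˌfo.ˈfif.se.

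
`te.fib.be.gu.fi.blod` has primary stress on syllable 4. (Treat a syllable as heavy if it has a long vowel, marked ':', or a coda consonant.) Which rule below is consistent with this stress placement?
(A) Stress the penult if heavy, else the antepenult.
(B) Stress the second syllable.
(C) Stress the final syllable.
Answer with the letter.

A

Rule A → syllable 4 ✓.
Rule B → syllable 2 (observed: 4).
Rule C → syllable 6 (observed: 4).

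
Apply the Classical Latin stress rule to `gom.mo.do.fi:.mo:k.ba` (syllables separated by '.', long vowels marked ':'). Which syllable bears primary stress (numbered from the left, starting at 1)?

5

Classical Latin: stress the penult if heavy (long vowel or closed), else the antepenult.
Weights: 4 fi: H, 5 mo:k H, 6 ba L.
The penult (syllable 5, mo:k) is heavy, so it takes stress.
Stress on syllable 5: gom.mo.do.fi:.ˈmo:k.ba.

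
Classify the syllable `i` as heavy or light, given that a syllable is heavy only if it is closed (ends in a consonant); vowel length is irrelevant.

light

`i`: short vowel, open (no coda). Open (no coda) → light.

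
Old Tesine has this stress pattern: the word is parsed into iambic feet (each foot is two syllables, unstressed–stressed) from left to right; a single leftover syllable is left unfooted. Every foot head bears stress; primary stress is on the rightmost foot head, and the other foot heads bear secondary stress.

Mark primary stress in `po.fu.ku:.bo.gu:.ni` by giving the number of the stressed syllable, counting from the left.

6

Parse left to right into iambic (σˈσ) feet: (po.ˈfu) (ku:.ˈbo) (gu:.ˈni).
Foot heads (stressed positions): 2, 4, 6.
End Rule Rightmost: primary stress on the rightmost head = syllable 6.
Primary stress: syllable 6 → po.fu.ku:.bo.gu:.ˈni.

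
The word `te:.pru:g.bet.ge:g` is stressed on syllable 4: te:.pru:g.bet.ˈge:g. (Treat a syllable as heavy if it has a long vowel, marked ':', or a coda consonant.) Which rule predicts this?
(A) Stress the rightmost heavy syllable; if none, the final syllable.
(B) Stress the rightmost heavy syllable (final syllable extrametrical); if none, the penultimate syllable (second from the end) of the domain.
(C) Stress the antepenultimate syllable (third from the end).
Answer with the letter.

Rule A → syllable 4 ✓.
Rule B → syllable 3 (observed: 4).
Rule C → syllable 2 (observed: 4).

A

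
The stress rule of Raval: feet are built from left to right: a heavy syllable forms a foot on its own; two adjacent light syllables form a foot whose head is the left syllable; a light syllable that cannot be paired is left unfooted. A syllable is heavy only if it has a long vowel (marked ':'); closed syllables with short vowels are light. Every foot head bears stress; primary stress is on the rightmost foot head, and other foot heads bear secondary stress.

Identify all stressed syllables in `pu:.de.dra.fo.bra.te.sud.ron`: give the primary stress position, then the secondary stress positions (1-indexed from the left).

Weights: 1 pu: H, 2 de L, 3 dra L, 4 fo L, 5 bra L, 6 te L, 7 sud L, 8 ron L.
Parse left to right (heavy = foot alone; LL = one foot; stranded L unfooted): (ˈpu:) (ˈde.dra) (ˈfo.bra) (ˈte.sud) ron.
Foot heads: 1, 2, 4, 6.
Primary stress on the rightmost head = syllable 6.
Secondary stress on 1, 2, 4: ˌpu:.ˌde.dra.ˌfo.bra.ˈte.sud.ron.

primary 6, secondary 1, 2, 4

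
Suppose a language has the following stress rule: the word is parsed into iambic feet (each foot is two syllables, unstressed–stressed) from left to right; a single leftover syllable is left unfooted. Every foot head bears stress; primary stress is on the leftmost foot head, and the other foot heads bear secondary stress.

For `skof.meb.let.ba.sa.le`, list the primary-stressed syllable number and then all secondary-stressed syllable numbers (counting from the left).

Parse left to right into iambic (σˈσ) feet: (skof.ˈmeb) (let.ˈba) (sa.ˈle).
Foot heads (stressed positions): 2, 4, 6.
End Rule Leftmost: primary stress on the leftmost head = syllable 2.
Secondary stress on 4, 6: skof.ˈmeb.let.ˌba.sa.ˌle.

primary 2, secondary 4, 6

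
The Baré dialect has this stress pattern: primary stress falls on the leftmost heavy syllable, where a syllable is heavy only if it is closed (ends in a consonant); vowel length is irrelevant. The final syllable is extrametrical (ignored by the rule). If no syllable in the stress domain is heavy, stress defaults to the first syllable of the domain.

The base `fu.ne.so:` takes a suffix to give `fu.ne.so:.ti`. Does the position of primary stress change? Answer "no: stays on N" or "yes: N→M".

no: stays on 1

Base `fu.ne.so:` (3 syllables):
  The final syllable (3, so:) is extrametrical; the stress domain is syllables 1–2.
  Weights: 1 fu L, 2 ne L.
  No heavy syllable in the domain; default to the first syllable of the domain = syllable 1.
  → primary stress on syllable 1.
Suffixed `fu.ne.so:.ti` (4 syllables):
  The final syllable (4, ti) is extrametrical; the stress domain is syllables 1–3.
  Weights: 1 fu L, 2 ne L, 3 so: L.
  No heavy syllable in the domain; default to the first syllable of the domain = syllable 1.
  → primary stress on syllable 1.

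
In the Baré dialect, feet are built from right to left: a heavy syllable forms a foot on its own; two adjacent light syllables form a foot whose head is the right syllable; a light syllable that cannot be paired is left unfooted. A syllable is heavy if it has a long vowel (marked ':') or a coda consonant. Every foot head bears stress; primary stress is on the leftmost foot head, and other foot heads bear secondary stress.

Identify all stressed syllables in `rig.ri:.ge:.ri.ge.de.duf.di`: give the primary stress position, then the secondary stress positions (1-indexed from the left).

Weights: 1 rig H, 2 ri: H, 3 ge: H, 4 ri L, 5 ge L, 6 de L, 7 duf H, 8 di L.
Parse right to left (heavy = foot alone; LL = one foot; stranded L unfooted): (ˈrig) (ˈri:) (ˈge:) ri (ge.ˈde) (ˈduf) di.
Foot heads: 1, 2, 3, 6, 7.
Primary stress on the leftmost head = syllable 1.
Secondary stress on 2, 3, 6, 7: ˈrig.ˌri:.ˌge:.ri.ge.ˌde.ˌduf.di.

primary 1, secondary 2, 3, 6, 7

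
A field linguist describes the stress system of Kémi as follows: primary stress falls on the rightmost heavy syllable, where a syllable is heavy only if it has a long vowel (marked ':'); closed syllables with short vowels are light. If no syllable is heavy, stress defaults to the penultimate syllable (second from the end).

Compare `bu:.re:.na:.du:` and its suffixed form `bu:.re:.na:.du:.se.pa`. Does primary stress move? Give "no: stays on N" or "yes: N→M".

Base `bu:.re:.na:.du:` (4 syllables):
  Weights: 1 bu: H, 2 re: H, 3 na: H, 4 du: H.
  Heavy syllables in the domain: 1, 2, 3, 4. The rightmost is syllable 4 (du:).
  → primary stress on syllable 4.
Suffixed `bu:.re:.na:.du:.se.pa` (6 syllables):
  Weights: 1 bu: H, 2 re: H, 3 na: H, 4 du: H, 5 se L, 6 pa L.
  Heavy syllables in the domain: 1, 2, 3, 4. The rightmost is syllable 4 (du:).
  → primary stress on syllable 4.

no: stays on 4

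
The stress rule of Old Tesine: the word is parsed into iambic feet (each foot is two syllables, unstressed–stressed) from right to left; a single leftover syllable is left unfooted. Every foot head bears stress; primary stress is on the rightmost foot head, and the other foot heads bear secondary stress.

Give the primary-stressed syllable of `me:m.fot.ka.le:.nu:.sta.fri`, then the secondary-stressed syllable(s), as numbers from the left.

primary 7, secondary 3, 5

Parse right to left into iambic (σˈσ) feet: me:m (fot.ˈka) (le:.ˈnu:) (sta.ˈfri). Syllable 1 is left unfooted.
Foot heads (stressed positions): 3, 5, 7.
End Rule Rightmost: primary stress on the rightmost head = syllable 7.
Secondary stress on 3, 5: me:m.fot.ˌka.le:.ˌnu:.sta.ˈfri.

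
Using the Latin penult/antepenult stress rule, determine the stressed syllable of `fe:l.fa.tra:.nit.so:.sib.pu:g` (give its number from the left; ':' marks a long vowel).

6

Classical Latin: stress the penult if heavy (long vowel or closed), else the antepenult.
Weights: 5 so: H, 6 sib H, 7 pu:g H.
The penult (syllable 6, sib) is heavy, so it takes stress.
Stress on syllable 6: fe:l.fa.tra:.nit.so:.ˈsib.pu:g.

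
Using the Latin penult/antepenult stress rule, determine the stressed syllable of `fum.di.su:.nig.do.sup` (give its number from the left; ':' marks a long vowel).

4

Classical Latin: stress the penult if heavy (long vowel or closed), else the antepenult.
Weights: 4 nig H, 5 do L, 6 sup H.
The penult (syllable 5, do) is light, so stress falls on the antepenult (syllable 4, nig).
Stress on syllable 4: fum.di.su:.ˈnig.do.sup.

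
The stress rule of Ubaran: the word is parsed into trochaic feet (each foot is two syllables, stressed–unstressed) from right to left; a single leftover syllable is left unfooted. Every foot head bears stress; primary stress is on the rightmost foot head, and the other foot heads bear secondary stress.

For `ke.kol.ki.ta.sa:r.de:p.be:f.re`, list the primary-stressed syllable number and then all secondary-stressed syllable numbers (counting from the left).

Parse right to left into trochaic (ˈσσ) feet: (ˈke.kol) (ˈki.ta) (ˈsa:r.de:p) (ˈbe:f.re).
Foot heads (stressed positions): 1, 3, 5, 7.
End Rule Rightmost: primary stress on the rightmost head = syllable 7.
Secondary stress on 1, 3, 5: ˌke.kol.ˌki.ta.ˌsa:r.de:p.ˈbe:f.re.

primary 7, secondary 1, 3, 5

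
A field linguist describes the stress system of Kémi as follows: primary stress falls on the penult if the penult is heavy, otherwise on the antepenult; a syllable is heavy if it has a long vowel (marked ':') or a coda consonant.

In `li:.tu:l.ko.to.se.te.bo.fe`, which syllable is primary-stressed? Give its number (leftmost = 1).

Weights: 6 te L, 7 bo L, 8 fe L.
The penult (syllable 7, bo) is light, so stress falls on the antepenult (syllable 6, te).
Primary stress: syllable 6 → li:.tu:l.ko.to.se.ˈte.bo.fe.

6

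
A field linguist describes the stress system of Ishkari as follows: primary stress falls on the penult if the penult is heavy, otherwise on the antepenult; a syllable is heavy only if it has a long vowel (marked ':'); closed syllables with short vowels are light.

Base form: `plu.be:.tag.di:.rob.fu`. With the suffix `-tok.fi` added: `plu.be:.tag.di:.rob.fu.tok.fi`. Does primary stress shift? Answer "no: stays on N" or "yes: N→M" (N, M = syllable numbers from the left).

yes: 4→6

Base `plu.be:.tag.di:.rob.fu` (6 syllables):
  Weights: 4 di: H, 5 rob L, 6 fu L.
  The penult (syllable 5, rob) is light, so stress falls on the antepenult (syllable 4, di:).
  → primary stress on syllable 4.
Suffixed `plu.be:.tag.di:.rob.fu.tok.fi` (8 syllables):
  Weights: 6 fu L, 7 tok L, 8 fi L.
  The penult (syllable 7, tok) is light, so stress falls on the antepenult (syllable 6, fu).
  → primary stress on syllable 6.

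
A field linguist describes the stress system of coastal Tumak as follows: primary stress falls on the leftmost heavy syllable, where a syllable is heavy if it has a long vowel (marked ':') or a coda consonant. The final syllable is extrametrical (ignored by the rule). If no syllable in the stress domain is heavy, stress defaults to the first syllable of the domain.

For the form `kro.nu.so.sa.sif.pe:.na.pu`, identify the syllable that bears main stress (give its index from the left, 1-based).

5

The final syllable (8, pu) is extrametrical; the stress domain is syllables 1–7.
Weights: 1 kro L, 2 nu L, 3 so L, 4 sa L, 5 sif H, 6 pe: H, 7 na L.
Heavy syllables in the domain: 5, 6. The leftmost is syllable 5 (sif).
Primary stress: syllable 5 → kro.nu.so.sa.ˈsif.pe:.na.pu.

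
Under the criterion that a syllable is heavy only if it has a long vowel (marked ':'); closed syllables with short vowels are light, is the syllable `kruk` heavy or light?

light

`kruk`: short vowel, closed (coda /k/). Short vowel → light.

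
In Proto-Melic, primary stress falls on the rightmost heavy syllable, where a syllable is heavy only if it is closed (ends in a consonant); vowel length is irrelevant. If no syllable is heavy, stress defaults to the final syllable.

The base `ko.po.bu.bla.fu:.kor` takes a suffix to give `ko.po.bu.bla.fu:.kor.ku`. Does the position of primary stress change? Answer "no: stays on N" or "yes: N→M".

no: stays on 6

Base `ko.po.bu.bla.fu:.kor` (6 syllables):
  Weights: 1 ko L, 2 po L, 3 bu L, 4 bla L, 5 fu: L, 6 kor H.
  Heavy syllables in the domain: 6. The rightmost is syllable 6 (kor).
  → primary stress on syllable 6.
Suffixed `ko.po.bu.bla.fu:.kor.ku` (7 syllables):
  Weights: 1 ko L, 2 po L, 3 bu L, 4 bla L, 5 fu: L, 6 kor H, 7 ku L.
  Heavy syllables in the domain: 6. The rightmost is syllable 6 (kor).
  → primary stress on syllable 6.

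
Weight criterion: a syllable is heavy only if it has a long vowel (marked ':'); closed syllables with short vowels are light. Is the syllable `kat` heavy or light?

light

`kat`: short vowel, closed (coda /t/). Short vowel → light.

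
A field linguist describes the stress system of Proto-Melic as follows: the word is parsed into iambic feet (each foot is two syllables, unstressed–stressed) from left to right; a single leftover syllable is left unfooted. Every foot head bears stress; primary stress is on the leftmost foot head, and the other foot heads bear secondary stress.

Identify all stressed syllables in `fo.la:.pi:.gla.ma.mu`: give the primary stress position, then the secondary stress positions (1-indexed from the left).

primary 2, secondary 4, 6

Parse left to right into iambic (σˈσ) feet: (fo.ˈla:) (pi:.ˈgla) (ma.ˈmu).
Foot heads (stressed positions): 2, 4, 6.
End Rule Leftmost: primary stress on the leftmost head = syllable 2.
Secondary stress on 4, 6: fo.ˈla:.pi:.ˌgla.ma.ˌmu.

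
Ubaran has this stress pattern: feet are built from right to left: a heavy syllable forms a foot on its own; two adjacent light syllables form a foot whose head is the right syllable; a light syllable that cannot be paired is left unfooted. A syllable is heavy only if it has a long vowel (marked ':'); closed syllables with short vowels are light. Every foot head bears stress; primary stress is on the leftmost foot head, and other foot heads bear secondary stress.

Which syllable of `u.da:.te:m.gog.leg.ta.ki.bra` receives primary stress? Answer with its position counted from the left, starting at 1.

Weights: 1 u L, 2 da: H, 3 te:m H, 4 gog L, 5 leg L, 6 ta L, 7 ki L, 8 bra L.
Parse right to left (heavy = foot alone; LL = one foot; stranded L unfooted): u (ˈda:) (ˈte:m) gog (leg.ˈta) (ki.ˈbra).
Foot heads: 2, 3, 6, 8.
Primary stress on the leftmost head = syllable 2.
Primary stress: syllable 2 → u.ˈda:.te:m.gog.leg.ta.ki.bra.

2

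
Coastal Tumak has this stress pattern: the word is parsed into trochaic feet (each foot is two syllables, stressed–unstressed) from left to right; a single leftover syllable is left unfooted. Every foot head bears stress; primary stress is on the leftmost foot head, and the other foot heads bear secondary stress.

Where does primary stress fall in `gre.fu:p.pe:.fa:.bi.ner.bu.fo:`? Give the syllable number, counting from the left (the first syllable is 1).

1

Parse left to right into trochaic (ˈσσ) feet: (ˈgre.fu:p) (ˈpe:.fa:) (ˈbi.ner) (ˈbu.fo:).
Foot heads (stressed positions): 1, 3, 5, 7.
End Rule Leftmost: primary stress on the leftmost head = syllable 1.
Primary stress: syllable 1 → ˈgre.fu:p.pe:.fa:.bi.ner.bu.fo:.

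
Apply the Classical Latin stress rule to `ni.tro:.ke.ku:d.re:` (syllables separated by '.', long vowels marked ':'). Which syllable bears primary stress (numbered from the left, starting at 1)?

Classical Latin: stress the penult if heavy (long vowel or closed), else the antepenult.
Weights: 3 ke L, 4 ku:d H, 5 re: H.
The penult (syllable 4, ku:d) is heavy, so it takes stress.
Stress on syllable 4: ni.tro:.ke.ˈku:d.re:.

4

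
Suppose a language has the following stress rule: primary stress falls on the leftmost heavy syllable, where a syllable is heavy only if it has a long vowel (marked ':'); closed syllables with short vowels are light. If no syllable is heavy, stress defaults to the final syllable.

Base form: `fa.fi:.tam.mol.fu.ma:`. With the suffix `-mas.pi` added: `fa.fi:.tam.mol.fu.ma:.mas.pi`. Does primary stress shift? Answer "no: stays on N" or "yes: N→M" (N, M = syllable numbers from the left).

no: stays on 2

Base `fa.fi:.tam.mol.fu.ma:` (6 syllables):
  Weights: 1 fa L, 2 fi: H, 3 tam L, 4 mol L, 5 fu L, 6 ma: H.
  Heavy syllables in the domain: 2, 6. The leftmost is syllable 2 (fi:).
  → primary stress on syllable 2.
Suffixed `fa.fi:.tam.mol.fu.ma:.mas.pi` (8 syllables):
  Weights: 1 fa L, 2 fi: H, 3 tam L, 4 mol L, 5 fu L, 6 ma: H, 7 mas L, 8 pi L.
  Heavy syllables in the domain: 2, 6. The leftmost is syllable 2 (fi:).
  → primary stress on syllable 2.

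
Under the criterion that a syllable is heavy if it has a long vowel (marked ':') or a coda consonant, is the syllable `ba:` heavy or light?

heavy

`ba:`: long vowel, open (no coda). Long vowel → heavy.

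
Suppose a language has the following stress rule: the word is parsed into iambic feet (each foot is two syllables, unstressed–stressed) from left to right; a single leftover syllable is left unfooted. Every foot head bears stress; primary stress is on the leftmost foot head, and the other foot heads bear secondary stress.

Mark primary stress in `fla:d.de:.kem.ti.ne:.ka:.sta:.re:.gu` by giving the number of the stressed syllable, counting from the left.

Parse left to right into iambic (σˈσ) feet: (fla:d.ˈde:) (kem.ˈti) (ne:.ˈka:) (sta:.ˈre:) gu. Syllable 9 is left unfooted.
Foot heads (stressed positions): 2, 4, 6, 8.
End Rule Leftmost: primary stress on the leftmost head = syllable 2.
Primary stress: syllable 2 → fla:d.ˈde:.kem.ti.ne:.ka:.sta:.re:.gu.

2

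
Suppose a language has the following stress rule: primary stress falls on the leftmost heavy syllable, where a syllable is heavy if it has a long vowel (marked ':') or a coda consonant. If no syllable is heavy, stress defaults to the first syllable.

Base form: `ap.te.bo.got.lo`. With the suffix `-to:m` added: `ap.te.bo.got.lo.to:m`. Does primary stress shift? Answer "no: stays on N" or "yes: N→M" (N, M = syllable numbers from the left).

Base `ap.te.bo.got.lo` (5 syllables):
  Weights: 1 ap H, 2 te L, 3 bo L, 4 got H, 5 lo L.
  Heavy syllables in the domain: 1, 4. The leftmost is syllable 1 (ap).
  → primary stress on syllable 1.
Suffixed `ap.te.bo.got.lo.to:m` (6 syllables):
  Weights: 1 ap H, 2 te L, 3 bo L, 4 got H, 5 lo L, 6 to:m H.
  Heavy syllables in the domain: 1, 4, 6. The leftmost is syllable 1 (ap).
  → primary stress on syllable 1.

no: stays on 1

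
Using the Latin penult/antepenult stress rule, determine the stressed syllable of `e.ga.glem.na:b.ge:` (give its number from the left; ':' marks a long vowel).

Classical Latin: stress the penult if heavy (long vowel or closed), else the antepenult.
Weights: 3 glem H, 4 na:b H, 5 ge: H.
The penult (syllable 4, na:b) is heavy, so it takes stress.
Stress on syllable 4: e.ga.glem.ˈna:b.ge:.

4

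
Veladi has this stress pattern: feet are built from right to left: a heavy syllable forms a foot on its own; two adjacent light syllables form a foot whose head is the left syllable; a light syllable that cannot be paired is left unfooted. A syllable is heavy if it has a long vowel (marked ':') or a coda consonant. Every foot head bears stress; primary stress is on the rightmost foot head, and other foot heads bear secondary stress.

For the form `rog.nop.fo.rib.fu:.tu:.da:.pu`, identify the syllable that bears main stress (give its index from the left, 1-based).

Weights: 1 rog H, 2 nop H, 3 fo L, 4 rib H, 5 fu: H, 6 tu: H, 7 da: H, 8 pu L.
Parse right to left (heavy = foot alone; LL = one foot; stranded L unfooted): (ˈrog) (ˈnop) fo (ˈrib) (ˈfu:) (ˈtu:) (ˈda:) pu.
Foot heads: 1, 2, 4, 5, 6, 7.
Primary stress on the rightmost head = syllable 7.
Primary stress: syllable 7 → rog.nop.fo.rib.fu:.tu:.ˈda:.pu.

7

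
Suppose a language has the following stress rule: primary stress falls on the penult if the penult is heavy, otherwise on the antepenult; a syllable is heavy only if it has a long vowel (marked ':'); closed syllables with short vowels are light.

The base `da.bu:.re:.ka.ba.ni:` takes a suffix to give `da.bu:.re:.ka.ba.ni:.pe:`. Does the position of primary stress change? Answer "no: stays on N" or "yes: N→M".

yes: 4→6

Base `da.bu:.re:.ka.ba.ni:` (6 syllables):
  Weights: 4 ka L, 5 ba L, 6 ni: H.
  The penult (syllable 5, ba) is light, so stress falls on the antepenult (syllable 4, ka).
  → primary stress on syllable 4.
Suffixed `da.bu:.re:.ka.ba.ni:.pe:` (7 syllables):
  Weights: 5 ba L, 6 ni: H, 7 pe: H.
  The penult (syllable 6, ni:) is heavy, so it takes stress.
  → primary stress on syllable 6.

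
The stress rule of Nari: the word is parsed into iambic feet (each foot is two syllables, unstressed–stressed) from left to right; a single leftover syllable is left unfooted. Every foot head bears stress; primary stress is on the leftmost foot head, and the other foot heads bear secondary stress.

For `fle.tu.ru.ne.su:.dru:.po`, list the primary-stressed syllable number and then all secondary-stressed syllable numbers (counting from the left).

Parse left to right into iambic (σˈσ) feet: (fle.ˈtu) (ru.ˈne) (su:.ˈdru:) po. Syllable 7 is left unfooted.
Foot heads (stressed positions): 2, 4, 6.
End Rule Leftmost: primary stress on the leftmost head = syllable 2.
Secondary stress on 4, 6: fle.ˈtu.ru.ˌne.su:.ˌdru:.po.

primary 2, secondary 4, 6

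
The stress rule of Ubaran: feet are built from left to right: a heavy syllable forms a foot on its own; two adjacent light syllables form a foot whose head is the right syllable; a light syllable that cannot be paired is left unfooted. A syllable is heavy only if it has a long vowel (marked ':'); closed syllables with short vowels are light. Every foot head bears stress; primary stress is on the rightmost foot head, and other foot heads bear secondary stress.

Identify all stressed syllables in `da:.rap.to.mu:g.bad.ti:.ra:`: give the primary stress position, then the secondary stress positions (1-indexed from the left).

Weights: 1 da: H, 2 rap L, 3 to L, 4 mu:g H, 5 bad L, 6 ti: H, 7 ra: H.
Parse left to right (heavy = foot alone; LL = one foot; stranded L unfooted): (ˈda:) (rap.ˈto) (ˈmu:g) bad (ˈti:) (ˈra:).
Foot heads: 1, 3, 4, 6, 7.
Primary stress on the rightmost head = syllable 7.
Secondary stress on 1, 3, 4, 6: ˌda:.rap.ˌto.ˌmu:g.bad.ˌti:.ˈra:.

primary 7, secondary 1, 3, 4, 6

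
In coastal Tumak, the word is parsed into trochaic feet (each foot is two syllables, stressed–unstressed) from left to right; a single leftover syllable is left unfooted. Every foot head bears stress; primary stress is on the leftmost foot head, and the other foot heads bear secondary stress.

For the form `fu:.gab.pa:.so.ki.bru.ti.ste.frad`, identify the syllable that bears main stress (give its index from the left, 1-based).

1

Parse left to right into trochaic (ˈσσ) feet: (ˈfu:.gab) (ˈpa:.so) (ˈki.bru) (ˈti.ste) frad. Syllable 9 is left unfooted.
Foot heads (stressed positions): 1, 3, 5, 7.
End Rule Leftmost: primary stress on the leftmost head = syllable 1.
Primary stress: syllable 1 → ˈfu:.gab.pa:.so.ki.bru.ti.ste.frad.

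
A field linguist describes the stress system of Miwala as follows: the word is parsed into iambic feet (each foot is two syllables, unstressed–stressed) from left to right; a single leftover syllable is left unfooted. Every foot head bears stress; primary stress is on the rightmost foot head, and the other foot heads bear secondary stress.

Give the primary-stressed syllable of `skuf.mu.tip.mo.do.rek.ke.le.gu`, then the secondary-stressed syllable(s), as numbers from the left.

Parse left to right into iambic (σˈσ) feet: (skuf.ˈmu) (tip.ˈmo) (do.ˈrek) (ke.ˈle) gu. Syllable 9 is left unfooted.
Foot heads (stressed positions): 2, 4, 6, 8.
End Rule Rightmost: primary stress on the rightmost head = syllable 8.
Secondary stress on 2, 4, 6: skuf.ˌmu.tip.ˌmo.do.ˌrek.ke.ˈle.gu.

primary 8, secondary 2, 4, 6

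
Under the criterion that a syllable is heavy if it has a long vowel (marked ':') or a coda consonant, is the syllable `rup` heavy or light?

heavy

`rup`: short vowel, closed (coda /p/). Closed → heavy.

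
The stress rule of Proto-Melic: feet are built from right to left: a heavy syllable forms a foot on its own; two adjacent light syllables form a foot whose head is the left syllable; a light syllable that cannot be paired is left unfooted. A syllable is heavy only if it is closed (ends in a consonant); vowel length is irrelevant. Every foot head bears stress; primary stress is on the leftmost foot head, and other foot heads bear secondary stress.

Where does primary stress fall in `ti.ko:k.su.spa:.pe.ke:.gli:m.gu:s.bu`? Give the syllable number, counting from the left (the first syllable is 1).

Weights: 1 ti L, 2 ko:k H, 3 su L, 4 spa: L, 5 pe L, 6 ke: L, 7 gli:m H, 8 gu:s H, 9 bu L.
Parse right to left (heavy = foot alone; LL = one foot; stranded L unfooted): ti (ˈko:k) (ˈsu.spa:) (ˈpe.ke:) (ˈgli:m) (ˈgu:s) bu.
Foot heads: 2, 3, 5, 7, 8.
Primary stress on the leftmost head = syllable 2.
Primary stress: syllable 2 → ti.ˈko:k.su.spa:.pe.ke:.gli:m.gu:s.bu.

2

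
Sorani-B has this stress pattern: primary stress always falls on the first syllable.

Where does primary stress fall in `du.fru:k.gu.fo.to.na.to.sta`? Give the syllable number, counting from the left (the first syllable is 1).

The word has 8 syllables; the first syllable is syllable 1 (du).
Primary stress: syllable 1 → ˈdu.fru:k.gu.fo.to.na.to.sta.

1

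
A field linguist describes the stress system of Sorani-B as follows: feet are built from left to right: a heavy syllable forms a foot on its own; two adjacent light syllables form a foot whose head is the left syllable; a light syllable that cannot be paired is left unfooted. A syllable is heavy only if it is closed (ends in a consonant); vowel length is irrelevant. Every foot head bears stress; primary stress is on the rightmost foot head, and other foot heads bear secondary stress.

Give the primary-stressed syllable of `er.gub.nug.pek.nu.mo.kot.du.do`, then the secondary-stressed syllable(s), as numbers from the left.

primary 8, secondary 1, 2, 3, 4, 5, 7

Weights: 1 er H, 2 gub H, 3 nug H, 4 pek H, 5 nu L, 6 mo L, 7 kot H, 8 du L, 9 do L.
Parse left to right (heavy = foot alone; LL = one foot; stranded L unfooted): (ˈer) (ˈgub) (ˈnug) (ˈpek) (ˈnu.mo) (ˈkot) (ˈdu.do).
Foot heads: 1, 2, 3, 4, 5, 7, 8.
Primary stress on the rightmost head = syllable 8.
Secondary stress on 1, 2, 3, 4, 5, 7: ˌer.ˌgub.ˌnug.ˌpek.ˌnu.mo.ˌkot.ˈdu.do.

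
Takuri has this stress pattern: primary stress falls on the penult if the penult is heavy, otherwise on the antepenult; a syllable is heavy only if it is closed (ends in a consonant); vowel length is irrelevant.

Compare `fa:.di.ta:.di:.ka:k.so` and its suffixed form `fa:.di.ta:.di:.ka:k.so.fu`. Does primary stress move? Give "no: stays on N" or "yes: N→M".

Base `fa:.di.ta:.di:.ka:k.so` (6 syllables):
  Weights: 4 di: L, 5 ka:k H, 6 so L.
  The penult (syllable 5, ka:k) is heavy, so it takes stress.
  → primary stress on syllable 5.
Suffixed `fa:.di.ta:.di:.ka:k.so.fu` (7 syllables):
  Weights: 5 ka:k H, 6 so L, 7 fu L.
  The penult (syllable 6, so) is light, so stress falls on the antepenult (syllable 5, ka:k).
  → primary stress on syllable 5.

no: stays on 5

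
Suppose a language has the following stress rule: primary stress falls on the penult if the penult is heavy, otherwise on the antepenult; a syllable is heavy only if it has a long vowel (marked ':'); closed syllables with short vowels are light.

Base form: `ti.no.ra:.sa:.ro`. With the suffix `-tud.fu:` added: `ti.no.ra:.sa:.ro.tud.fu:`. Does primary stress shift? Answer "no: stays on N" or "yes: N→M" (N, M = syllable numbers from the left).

Base `ti.no.ra:.sa:.ro` (5 syllables):
  Weights: 3 ra: H, 4 sa: H, 5 ro L.
  The penult (syllable 4, sa:) is heavy, so it takes stress.
  → primary stress on syllable 4.
Suffixed `ti.no.ra:.sa:.ro.tud.fu:` (7 syllables):
  Weights: 5 ro L, 6 tud L, 7 fu: H.
  The penult (syllable 6, tud) is light, so stress falls on the antepenult (syllable 5, ro).
  → primary stress on syllable 5.

yes: 4→5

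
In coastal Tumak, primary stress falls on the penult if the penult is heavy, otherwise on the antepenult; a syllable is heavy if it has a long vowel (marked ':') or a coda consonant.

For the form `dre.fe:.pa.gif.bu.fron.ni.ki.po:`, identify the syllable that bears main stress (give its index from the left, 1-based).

Weights: 7 ni L, 8 ki L, 9 po: H.
The penult (syllable 8, ki) is light, so stress falls on the antepenult (syllable 7, ni).
Primary stress: syllable 7 → dre.fe:.pa.gif.bu.fron.ˈni.ki.po:.

7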